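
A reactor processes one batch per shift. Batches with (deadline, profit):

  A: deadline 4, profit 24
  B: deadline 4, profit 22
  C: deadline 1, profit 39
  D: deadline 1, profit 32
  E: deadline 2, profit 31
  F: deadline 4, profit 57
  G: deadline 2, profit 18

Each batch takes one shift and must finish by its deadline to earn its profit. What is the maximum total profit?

151

Take jobs in profit order; each goes to the latest open slot no later than its deadline.
Profit order: F=57 C=39 D=32 E=31 A=24 B=22 G=18
Assign: F→slot 4, C→slot 1, D skipped, E→slot 2, A→slot 3, B skipped, G skipped.
Slots: [1:C] [2:E] [3:A] [4:F]
Profit = 39 + 31 + 24 + 57 = 151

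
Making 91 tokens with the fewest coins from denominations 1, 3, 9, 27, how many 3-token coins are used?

Greedy: take as many of the largest coin as possible, then repeat with the remainder.
91 = 3×27 + 1×9 + 1×1
Count of 3: 0

0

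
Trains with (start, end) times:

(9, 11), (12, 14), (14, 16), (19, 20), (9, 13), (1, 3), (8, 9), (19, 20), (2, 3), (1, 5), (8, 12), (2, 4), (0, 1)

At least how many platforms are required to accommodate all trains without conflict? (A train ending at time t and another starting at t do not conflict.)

4

starts: [0, 1, 1, 2, 2, 8, 8, 9, 9, 12, 14, 19, 19]
ends:   [1, 3, 3, 4, 5, 9, 11, 12, 13, 14, 16, 20, 20]
s0→1 e1→0 s1→1 s1→2 s2→3 s2→4  — peak 4.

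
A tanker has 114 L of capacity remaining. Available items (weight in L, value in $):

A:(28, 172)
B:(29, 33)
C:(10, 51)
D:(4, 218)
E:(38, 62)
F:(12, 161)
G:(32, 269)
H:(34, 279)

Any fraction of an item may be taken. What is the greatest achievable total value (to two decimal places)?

Greedy by value/weight ratio, highest first.
Order: D (218/4=54.50) > F (161/12=13.42) > G (269/32=8.41) > H (279/34=8.21) > A (172/28=6.14) > C (51/10=5.10) > E (62/38=1.63) > B (33/29=1.14)
Fill: take D (4 @ 218) → take F (12 @ 161) → take G (32 @ 269) → take H (34 @ 279) → take A (28 @ 172) → take 4/10 of C → 20.40; 114/114 used.
Total value = 1119.40

1119.40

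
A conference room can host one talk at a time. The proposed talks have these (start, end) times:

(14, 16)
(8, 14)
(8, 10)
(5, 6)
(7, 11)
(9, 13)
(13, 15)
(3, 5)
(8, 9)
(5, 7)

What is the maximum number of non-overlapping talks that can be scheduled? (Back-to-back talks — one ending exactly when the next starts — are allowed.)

5

Sort by end time and greedily take each interval whose start is ≥ the last chosen end.
Sorted by end: (3,5)  (5,6)  (5,7)  (8,9)  (8,10)  (7,11)  (9,13)  (8,14)  (13,15)  (14,16)
take (3,5); take (5,6); take (8,9); skip (8,10); take (9,13); take (13,15); skip (14,16).
Selected 5 talks.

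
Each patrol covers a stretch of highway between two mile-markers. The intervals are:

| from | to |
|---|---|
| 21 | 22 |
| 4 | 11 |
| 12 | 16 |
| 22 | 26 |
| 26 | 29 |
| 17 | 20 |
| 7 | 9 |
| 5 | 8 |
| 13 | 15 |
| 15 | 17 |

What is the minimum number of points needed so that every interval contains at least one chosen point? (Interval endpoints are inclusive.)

5

Sorted: [5,8] [7,9] [4,11] [13,15] [12,16] [15,17] [17,20] [21,22] [22,26] [26,29]
{[5,8],[7,9],[4,11]} hit by 8; {[13,15],[12,16],[15,17]} hit by 15; {[17,20]} hit by 20; {[21,22],[22,26]} hit by 22; {[26,29]} hit by 29.
Points: 8, 15, 20, 22, 29 (5 total).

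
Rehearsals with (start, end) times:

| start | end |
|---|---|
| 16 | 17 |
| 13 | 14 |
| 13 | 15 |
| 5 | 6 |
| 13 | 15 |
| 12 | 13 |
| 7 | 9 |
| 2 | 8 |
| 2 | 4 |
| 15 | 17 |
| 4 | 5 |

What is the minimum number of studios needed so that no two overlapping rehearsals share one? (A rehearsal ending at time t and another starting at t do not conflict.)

3

The answer is the maximum number of intervals overlapping at any instant.
starts: [2, 2, 4, 5, 7, 12, 13, 13, 13, 15, 16]
ends:   [4, 5, 6, 8, 9, 13, 14, 15, 15, 17, 17]
s2→1 s2→2 e4→1 s4→2 e5→1 s5→2 e6→1 s7→2 e8→1 e9→0 s12→1 e13→0 s13→1 s13→2 s13→3  — peak 3.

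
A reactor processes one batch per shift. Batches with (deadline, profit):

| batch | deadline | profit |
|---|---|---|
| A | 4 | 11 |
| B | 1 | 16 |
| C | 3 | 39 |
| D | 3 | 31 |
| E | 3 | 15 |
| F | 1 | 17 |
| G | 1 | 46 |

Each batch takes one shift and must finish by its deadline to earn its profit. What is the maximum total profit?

127

Profit order: G=46 C=39 D=31 F=17 B=16 E=15 A=11
Assign: G→slot 1, C→slot 3, D→slot 2, F skipped, B skipped, E skipped, A→slot 4.
Slots: [1:G] [2:D] [3:C] [4:A]
Profit = 46 + 31 + 39 + 11 = 127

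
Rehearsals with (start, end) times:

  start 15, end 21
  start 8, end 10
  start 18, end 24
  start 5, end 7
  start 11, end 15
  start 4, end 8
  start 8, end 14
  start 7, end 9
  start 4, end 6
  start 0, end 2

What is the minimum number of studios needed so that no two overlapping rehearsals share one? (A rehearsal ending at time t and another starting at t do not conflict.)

3

The answer is the maximum number of intervals overlapping at any instant.
Events (time:±→running): 0:+→1 2:-→0 4:+→1 4:+→2 5:+→3 … peak 3.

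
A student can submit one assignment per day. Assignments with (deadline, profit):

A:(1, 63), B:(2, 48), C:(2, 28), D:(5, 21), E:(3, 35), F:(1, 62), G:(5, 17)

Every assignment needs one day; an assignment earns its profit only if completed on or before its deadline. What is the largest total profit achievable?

184

Take jobs in profit order; each goes to the latest open slot no later than its deadline.
By profit: A(d1,63), F(d1,62), B(d2,48), E(d3,35), C(d2,28), D(d5,21), G(d5,17)
A→slot 1; F skipped; B→slot 2; E→slot 3; C skipped; D→slot 5; G→slot 4.
Profit = 63 + 48 + 35 + 17 + 21 = 184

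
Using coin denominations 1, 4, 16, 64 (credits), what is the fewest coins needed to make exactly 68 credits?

Greedy: take as many of the largest coin as possible, then repeat with the remainder.
68 − 1×64→4 − 1×4→0
Total coins = 1 + 1 = 2

2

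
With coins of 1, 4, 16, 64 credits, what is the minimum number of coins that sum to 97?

4

Greedy: take as many of the largest coin as possible, then repeat with the remainder.
97 = 1×64 + 2×16 + 1×1
Total coins = 1 + 2 + 1 = 4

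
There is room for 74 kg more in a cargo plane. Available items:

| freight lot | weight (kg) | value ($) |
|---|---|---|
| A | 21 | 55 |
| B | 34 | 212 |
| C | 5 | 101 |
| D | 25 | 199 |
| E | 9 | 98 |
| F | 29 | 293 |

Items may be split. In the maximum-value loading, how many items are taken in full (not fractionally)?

4

Order: C (101/5=20.20) > E (98/9=10.89) > F (293/29=10.10) > D (199/25=7.96) > B (212/34=6.24) > A (55/21=2.62)
Fill: take C (5 @ 101) → take E (9 @ 98) → take F (29 @ 293) → take D (25 @ 199) → take 6/34 of B → 37.41; 74/74 used.
4 item(s) taken whole; one partial (take 6/34 of B).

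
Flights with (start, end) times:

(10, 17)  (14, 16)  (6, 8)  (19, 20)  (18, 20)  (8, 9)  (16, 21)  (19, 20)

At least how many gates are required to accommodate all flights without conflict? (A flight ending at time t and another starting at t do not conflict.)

4

Events (time:±→running): 6:+→1 8:-→0 8:+→1 9:-→0 10:+→1 14:+→2 16:-→1 16:+→2 17:-→1 18:+→2 19:+→3 19:+→4 … peak 4.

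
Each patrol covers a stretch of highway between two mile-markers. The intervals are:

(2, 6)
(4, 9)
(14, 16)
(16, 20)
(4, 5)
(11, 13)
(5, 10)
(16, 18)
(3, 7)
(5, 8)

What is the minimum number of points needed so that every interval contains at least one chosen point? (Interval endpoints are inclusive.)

Sorted: [4,5] [2,6] [3,7] [5,8] [4,9] [5,10] [11,13] [14,16] [16,18] [16,20]
{[4,5],[2,6],[3,7],[5,8],[4,9],[5,10]} hit by 5; {[11,13]} hit by 13; {[14,16],[16,18],[16,20]} hit by 16.
Points: 5, 13, 16 (3 total).

3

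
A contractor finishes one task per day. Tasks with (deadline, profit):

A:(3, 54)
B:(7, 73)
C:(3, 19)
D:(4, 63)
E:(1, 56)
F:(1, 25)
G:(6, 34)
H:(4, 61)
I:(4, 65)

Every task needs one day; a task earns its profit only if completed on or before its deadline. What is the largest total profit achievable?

352

Take jobs in profit order; each goes to the latest open slot no later than its deadline.
By profit: B(d7,73), I(d4,65), D(d4,63), H(d4,61), E(d1,56), A(d3,54), G(d6,34), F(d1,25), C(d3,19)
B→slot 7; I→slot 4; D→slot 3; H→slot 2; E→slot 1; A skipped; G→slot 6; F skipped; C skipped.
Profit = 56 + 61 + 63 + 65 + 34 + 73 = 352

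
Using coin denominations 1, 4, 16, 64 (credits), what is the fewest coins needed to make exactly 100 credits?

4

100 = 1×64 + 2×16 + 1×4
Total coins = 1 + 2 + 1 = 4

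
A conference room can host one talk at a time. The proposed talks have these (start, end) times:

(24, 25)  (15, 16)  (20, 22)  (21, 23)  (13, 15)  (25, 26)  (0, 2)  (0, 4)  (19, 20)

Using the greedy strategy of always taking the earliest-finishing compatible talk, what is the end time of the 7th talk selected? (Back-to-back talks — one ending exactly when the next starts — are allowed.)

26

Sorted by end: (0,2)  (0,4)  (13,15)  (15,16)  (19,20)  (20,22)  (21,23)  (24,25)  (25,26)
take (0,2); take (13,15); take (15,16); take (19,20); take (20,22); take (24,25); take (25,26).
Selected: (0,2) (13,15) (15,16) (19,20) (20,22) (24,25) (25,26)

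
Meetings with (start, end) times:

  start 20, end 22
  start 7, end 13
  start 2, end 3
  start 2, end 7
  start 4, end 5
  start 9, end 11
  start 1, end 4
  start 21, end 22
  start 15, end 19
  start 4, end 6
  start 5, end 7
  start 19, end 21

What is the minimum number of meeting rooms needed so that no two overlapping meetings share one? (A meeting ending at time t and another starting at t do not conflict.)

3

The answer is the maximum number of intervals overlapping at any instant.
starts: [1, 2, 2, 4, 4, 5, 7, 9, 15, 19, 20, 21]
ends:   [3, 4, 5, 6, 7, 7, 11, 13, 19, 21, 22, 22]
s1→1 s2→2 s2→3  — peak 3.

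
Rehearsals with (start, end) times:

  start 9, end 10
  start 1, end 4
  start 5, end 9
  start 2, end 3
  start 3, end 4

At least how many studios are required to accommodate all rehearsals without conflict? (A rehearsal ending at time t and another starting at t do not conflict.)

2

starts: [1, 2, 3, 5, 9]
ends:   [3, 4, 4, 9, 10]
s1→1 s2→2  — peak 2.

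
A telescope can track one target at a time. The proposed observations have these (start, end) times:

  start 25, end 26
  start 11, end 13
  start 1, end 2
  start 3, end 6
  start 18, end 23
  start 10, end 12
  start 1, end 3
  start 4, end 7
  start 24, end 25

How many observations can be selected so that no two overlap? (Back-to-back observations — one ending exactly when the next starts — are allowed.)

Sort by end time and greedily take each interval whose start is ≥ the last chosen end.
Sorted by end: (1,2)  (1,3)  (3,6)  (4,7)  (10,12)  (11,13)  (18,23)  (24,25)  (25,26)
take (1,2); skip (1,3); take (3,6); skip (4,7); take (10,12); take (18,23); take (24,25); take (25,26).
Selected 6 observations.

6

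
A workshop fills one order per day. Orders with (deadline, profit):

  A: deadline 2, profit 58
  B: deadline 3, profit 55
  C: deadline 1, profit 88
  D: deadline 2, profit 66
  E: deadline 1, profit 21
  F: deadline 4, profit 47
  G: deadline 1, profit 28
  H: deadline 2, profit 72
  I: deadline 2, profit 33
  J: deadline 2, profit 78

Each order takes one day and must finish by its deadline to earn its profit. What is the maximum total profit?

268

Take jobs in profit order; each goes to the latest open slot no later than its deadline.
Profit order: C=88 J=78 H=72 D=66 A=58 B=55 F=47 I=33 G=28 E=21
Assign: C→slot 1, J→slot 2, H skipped, D skipped, A skipped, B→slot 3, F→slot 4, I skipped, G skipped, E skipped.
Slots: [1:C] [2:J] [3:B] [4:F]
Profit = 88 + 78 + 55 + 47 = 268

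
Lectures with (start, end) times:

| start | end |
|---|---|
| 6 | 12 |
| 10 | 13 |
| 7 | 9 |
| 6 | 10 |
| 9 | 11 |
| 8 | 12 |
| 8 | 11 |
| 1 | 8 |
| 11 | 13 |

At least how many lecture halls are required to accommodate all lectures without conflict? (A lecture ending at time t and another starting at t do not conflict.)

5

Count concurrent intervals with a sweep; the peak is the room count.
Events (time:±→running): 1:+→1 6:+→2 6:+→3 7:+→4 8:-→3 8:+→4 8:+→5 … peak 5.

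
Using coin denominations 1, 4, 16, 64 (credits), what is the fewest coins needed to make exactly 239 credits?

239 = 3×64 + 2×16 + 3×4 + 3×1
Total coins = 3 + 2 + 3 + 3 = 11

11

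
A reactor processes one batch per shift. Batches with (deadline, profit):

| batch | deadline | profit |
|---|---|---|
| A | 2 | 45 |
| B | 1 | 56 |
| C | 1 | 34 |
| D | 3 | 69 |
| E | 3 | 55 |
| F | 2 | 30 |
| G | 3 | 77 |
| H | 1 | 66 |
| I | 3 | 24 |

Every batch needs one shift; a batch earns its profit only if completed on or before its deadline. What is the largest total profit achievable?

212

Take jobs in profit order; each goes to the latest open slot no later than its deadline.
Profit order: G=77 D=69 H=66 B=56 E=55 A=45 C=34 F=30 I=24
Assign: G→slot 3, D→slot 2, H→slot 1, B skipped, E skipped, A skipped, C skipped, F skipped, I skipped.
Slots: [1:H] [2:D] [3:G]
Profit = 66 + 69 + 77 = 212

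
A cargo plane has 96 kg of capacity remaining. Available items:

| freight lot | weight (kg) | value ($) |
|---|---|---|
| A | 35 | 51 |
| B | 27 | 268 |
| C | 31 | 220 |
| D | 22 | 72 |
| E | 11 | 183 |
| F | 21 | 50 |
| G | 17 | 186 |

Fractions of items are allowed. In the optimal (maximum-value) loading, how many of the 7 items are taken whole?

4

Greedy by value/weight ratio, highest first.
Ratios (sorted): E 16.64, G 10.94, B 9.93, C 7.10, D 3.27, F 2.38, A 1.46
take E (11 @ 183); take G (17 @ 186); take B (27 @ 268); take C (31 @ 220); take 10/22 of D → 32.73. Capacity used 96/96.
4 item(s) taken whole; one partial (take 10/22 of D).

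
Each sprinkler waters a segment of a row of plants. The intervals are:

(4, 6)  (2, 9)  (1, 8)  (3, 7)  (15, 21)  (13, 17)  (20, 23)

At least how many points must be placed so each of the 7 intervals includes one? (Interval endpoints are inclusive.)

3

Process intervals by earliest right end; each time one isn't hit yet, stab at its right endpoint.
By right end: [4,6]  [3,7]  [1,8]  [2,9]  [13,17]  [15,21]  [20,23]
[4,6] uncovered → point at 6; [13,17] uncovered → point at 17; [20,23] uncovered → point at 23.
Points: 6, 17, 23 (3 total).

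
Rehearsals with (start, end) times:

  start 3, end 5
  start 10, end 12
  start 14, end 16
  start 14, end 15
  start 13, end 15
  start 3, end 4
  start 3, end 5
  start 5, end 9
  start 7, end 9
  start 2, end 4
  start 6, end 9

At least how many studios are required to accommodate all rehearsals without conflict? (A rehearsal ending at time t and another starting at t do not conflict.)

4

starts: [2, 3, 3, 3, 5, 6, 7, 10, 13, 14, 14]
ends:   [4, 4, 5, 5, 9, 9, 9, 12, 15, 15, 16]
s2→1 s3→2 s3→3 s3→4  — peak 4.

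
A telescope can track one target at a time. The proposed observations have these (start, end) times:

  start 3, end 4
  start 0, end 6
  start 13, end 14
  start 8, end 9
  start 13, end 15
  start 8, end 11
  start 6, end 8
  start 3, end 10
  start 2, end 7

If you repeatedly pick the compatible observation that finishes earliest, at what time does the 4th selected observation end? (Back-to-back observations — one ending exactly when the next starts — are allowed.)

14

By end time: (3,4), (0,6), (2,7), (6,8), (8,9), (3,10), (8,11), (13,14), (13,15).
Pick (3,4); next start ≥ 4 → (6,8); next start ≥ 8 → (8,9); next start ≥ 9 → (13,14).
Selected: (3,4) (6,8) (8,9) (13,14)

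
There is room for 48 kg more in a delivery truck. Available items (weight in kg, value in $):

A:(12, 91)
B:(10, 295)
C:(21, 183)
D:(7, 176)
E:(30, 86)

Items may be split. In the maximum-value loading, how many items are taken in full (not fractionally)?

3

Sort by value per unit weight and fill in that order.
Order: B (295/10=29.50) > D (176/7=25.14) > C (183/21=8.71) > A (91/12=7.58) > E (86/30=2.87)
Fill: take B (10 @ 295) → take D (7 @ 176) → take C (21 @ 183) → take 10/12 of A → 75.83; 48/48 used.
3 item(s) taken whole; one partial (take 10/12 of A).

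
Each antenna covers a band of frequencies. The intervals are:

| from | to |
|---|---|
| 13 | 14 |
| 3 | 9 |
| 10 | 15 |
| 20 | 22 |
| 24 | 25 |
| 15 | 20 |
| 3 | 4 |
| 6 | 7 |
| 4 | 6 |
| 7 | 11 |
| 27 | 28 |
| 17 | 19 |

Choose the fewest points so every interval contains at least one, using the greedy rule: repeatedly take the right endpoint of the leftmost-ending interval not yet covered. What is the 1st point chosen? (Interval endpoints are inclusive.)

4

Sorted: [3,4] [4,6] [6,7] [3,9] [7,11] [13,14] [10,15] [17,19] [15,20] [20,22] [24,25] [27,28]
{[3,4],[4,6]} hit by 4; {[6,7],[3,9],[7,11]} hit by 7; {[13,14],[10,15]} hit by 14; {[17,19],[15,20]} hit by 19; {[20,22]} hit by 22; {[24,25]} hit by 25; {[27,28]} hit by 28.
Points: 4, 7, 14, 19, 22, 25, 28 (7 total).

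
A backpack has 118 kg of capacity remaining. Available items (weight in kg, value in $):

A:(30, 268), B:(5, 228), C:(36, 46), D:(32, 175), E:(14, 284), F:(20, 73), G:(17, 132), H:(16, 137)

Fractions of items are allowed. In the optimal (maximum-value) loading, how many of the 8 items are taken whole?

Ratios (sorted): B 45.60, E 20.29, A 8.93, H 8.56, G 7.76, D 5.47, F 3.65, C 1.28
take B (5 @ 228); take E (14 @ 284); take A (30 @ 268); take H (16 @ 137); take G (17 @ 132); take D (32 @ 175); take 4/20 of F → 14.60. Capacity used 118/118.
6 item(s) taken whole; one partial (take 4/20 of F).

6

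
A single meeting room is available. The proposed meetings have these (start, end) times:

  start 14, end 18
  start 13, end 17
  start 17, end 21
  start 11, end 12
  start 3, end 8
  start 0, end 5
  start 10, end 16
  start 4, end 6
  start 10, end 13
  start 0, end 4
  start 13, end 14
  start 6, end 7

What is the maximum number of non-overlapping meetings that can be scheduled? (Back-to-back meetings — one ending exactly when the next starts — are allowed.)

Sorted by end: (0,4)  (0,5)  (4,6)  (6,7)  (3,8)  (11,12)  (10,13)  (13,14)  (10,16)  (13,17)  (14,18)  (17,21)
take (0,4); skip (0,5); take (4,6); take (6,7); take (11,12); take (13,14); take (14,18).
Selected 6 meetings.

6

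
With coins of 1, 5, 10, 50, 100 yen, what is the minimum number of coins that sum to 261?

Greedy: take as many of the largest coin as possible, then repeat with the remainder.
261 − 2×100→61 − 1×50→11 − 1×10→1 − 1×1→0
Total coins = 2 + 1 + 1 + 1 = 5

5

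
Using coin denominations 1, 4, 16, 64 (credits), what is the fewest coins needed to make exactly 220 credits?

7

220 − 3×64→28 − 1×16→12 − 3×4→0
Total coins = 3 + 1 + 3 = 7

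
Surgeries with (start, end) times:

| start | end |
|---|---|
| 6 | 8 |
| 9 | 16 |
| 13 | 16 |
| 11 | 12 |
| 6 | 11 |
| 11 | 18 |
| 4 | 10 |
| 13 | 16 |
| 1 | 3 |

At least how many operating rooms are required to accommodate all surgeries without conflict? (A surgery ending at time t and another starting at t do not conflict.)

Count concurrent intervals with a sweep; the peak is the room count.
starts: [1, 4, 6, 6, 9, 11, 11, 13, 13]
ends:   [3, 8, 10, 11, 12, 16, 16, 16, 18]
s1→1 e3→0 s4→1 s6→2 s6→3 e8→2 s9→3 e10→2 e11→1 s11→2 s11→3 e12→2 s13→3 s13→4  — peak 4.

4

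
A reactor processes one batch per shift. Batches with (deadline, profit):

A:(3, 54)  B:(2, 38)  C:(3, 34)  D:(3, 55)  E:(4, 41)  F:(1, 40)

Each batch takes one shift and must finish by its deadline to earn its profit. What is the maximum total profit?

Sort by profit descending; place each in the latest free slot ≤ its deadline.
By profit: D(d3,55), A(d3,54), E(d4,41), F(d1,40), B(d2,38), C(d3,34)
D→slot 3; A→slot 2; E→slot 4; F→slot 1; B skipped; C skipped.
Profit = 40 + 54 + 55 + 41 = 190

190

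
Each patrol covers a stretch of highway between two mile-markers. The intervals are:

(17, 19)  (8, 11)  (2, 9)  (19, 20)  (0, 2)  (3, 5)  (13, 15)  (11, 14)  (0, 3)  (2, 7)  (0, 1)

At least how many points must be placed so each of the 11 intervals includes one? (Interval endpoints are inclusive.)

5

Process intervals by earliest right end; each time one isn't hit yet, stab at its right endpoint.
By right end: [0,1]  [0,2]  [0,3]  [3,5]  [2,7]  [2,9]  [8,11]  [11,14]  [13,15]  [17,19]  [19,20]
[0,1] uncovered → point at 1; [3,5] uncovered → point at 5; [8,11] uncovered → point at 11; [13,15] uncovered → point at 15; [17,19] uncovered → point at 19.
Points: 1, 5, 11, 15, 19 (5 total).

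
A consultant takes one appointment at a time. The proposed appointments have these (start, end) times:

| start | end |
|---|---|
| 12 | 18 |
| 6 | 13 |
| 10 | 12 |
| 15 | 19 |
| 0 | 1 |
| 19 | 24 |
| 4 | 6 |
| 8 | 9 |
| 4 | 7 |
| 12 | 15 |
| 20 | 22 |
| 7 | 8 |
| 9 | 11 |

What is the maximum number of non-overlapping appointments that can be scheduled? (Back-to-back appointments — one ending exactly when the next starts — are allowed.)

Order by finish time; keep every interval that doesn't clash with the previous kept one.
By end time: (0,1), (4,6), (4,7), (7,8), (8,9), (9,11), (10,12), (6,13), (12,15), (12,18), (15,19), (20,22), (19,24).
Pick (0,1); next start ≥ 1 → (4,6); next start ≥ 6 → (7,8); next start ≥ 8 → (8,9); next start ≥ 9 → (9,11); next start ≥ 11 → (12,15); next start ≥ 15 → (15,19); next start ≥ 19 → (20,22).
Selected 8 appointments.

8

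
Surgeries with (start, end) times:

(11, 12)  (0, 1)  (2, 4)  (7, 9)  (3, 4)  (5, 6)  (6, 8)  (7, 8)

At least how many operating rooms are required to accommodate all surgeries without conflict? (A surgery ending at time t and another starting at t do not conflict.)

starts: [0, 2, 3, 5, 6, 7, 7, 11]
ends:   [1, 4, 4, 6, 8, 8, 9, 12]
s0→1 e1→0 s2→1 s3→2 e4→1 e4→0 s5→1 e6→0 s6→1 s7→2 s7→3  — peak 3.

3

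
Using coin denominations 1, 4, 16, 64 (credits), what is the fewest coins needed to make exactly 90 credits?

6

Use the largest denomination that fits, subtract, and repeat.
90 = 1×64 + 1×16 + 2×4 + 2×1
Total coins = 1 + 1 + 2 + 2 = 6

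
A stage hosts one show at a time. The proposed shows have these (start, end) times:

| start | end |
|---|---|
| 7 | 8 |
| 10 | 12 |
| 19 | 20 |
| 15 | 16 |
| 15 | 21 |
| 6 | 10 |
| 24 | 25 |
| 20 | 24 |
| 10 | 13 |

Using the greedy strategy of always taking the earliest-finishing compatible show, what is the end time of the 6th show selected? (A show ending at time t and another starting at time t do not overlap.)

By end time: (7,8), (6,10), (10,12), (10,13), (15,16), (19,20), (15,21), (20,24), (24,25).
Pick (7,8); next start ≥ 8 → (10,12); next start ≥ 12 → (15,16); next start ≥ 16 → (19,20); next start ≥ 20 → (20,24); next start ≥ 24 → (24,25).
Selected: (7,8) (10,12) (15,16) (19,20) (20,24) (24,25)

25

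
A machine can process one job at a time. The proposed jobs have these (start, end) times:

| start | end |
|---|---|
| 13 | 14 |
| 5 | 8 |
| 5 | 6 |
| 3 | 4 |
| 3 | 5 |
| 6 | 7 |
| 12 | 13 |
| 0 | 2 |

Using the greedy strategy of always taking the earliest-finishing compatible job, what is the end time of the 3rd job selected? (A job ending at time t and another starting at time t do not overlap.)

Sort by end time and greedily take each interval whose start is ≥ the last chosen end.
By end time: (0,2), (3,4), (3,5), (5,6), (6,7), (5,8), (12,13), (13,14).
Pick (0,2); next start ≥ 2 → (3,4); next start ≥ 4 → (5,6); next start ≥ 6 → (6,7); next start ≥ 7 → (12,13); next start ≥ 13 → (13,14).
Selected: (0,2) (3,4) (5,6) (6,7) (12,13) (13,14)

6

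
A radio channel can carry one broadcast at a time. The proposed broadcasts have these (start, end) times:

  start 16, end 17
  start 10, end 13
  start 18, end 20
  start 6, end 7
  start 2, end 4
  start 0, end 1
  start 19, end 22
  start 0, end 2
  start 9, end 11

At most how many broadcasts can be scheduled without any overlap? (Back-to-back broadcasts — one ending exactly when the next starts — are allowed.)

Greedy by earliest finish: after sorting by end time, pick each interval compatible with the last pick.
By end time: (0,1), (0,2), (2,4), (6,7), (9,11), (10,13), (16,17), (18,20), (19,22).
Pick (0,1); next start ≥ 1 → (2,4); next start ≥ 4 → (6,7); next start ≥ 7 → (9,11); next start ≥ 11 → (16,17); next start ≥ 17 → (18,20).
Selected 6 broadcasts.

6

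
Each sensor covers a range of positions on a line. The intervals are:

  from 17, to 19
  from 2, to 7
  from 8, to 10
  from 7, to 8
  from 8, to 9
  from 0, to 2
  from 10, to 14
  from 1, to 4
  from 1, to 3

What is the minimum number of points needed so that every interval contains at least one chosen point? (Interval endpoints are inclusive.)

Sort by right endpoint; whenever an interval is uncovered, place a point at its right end.
Sorted: [0,2] [1,3] [1,4] [2,7] [7,8] [8,9] [8,10] [10,14] [17,19]
{[0,2],[1,3],[1,4],[2,7]} hit by 2; {[7,8],[8,9],[8,10]} hit by 8; {[10,14]} hit by 14; {[17,19]} hit by 19.
Points: 2, 8, 14, 19 (4 total).

4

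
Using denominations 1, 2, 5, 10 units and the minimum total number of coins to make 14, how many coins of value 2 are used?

Greedy: take as many of the largest coin as possible, then repeat with the remainder.
14 − 1×10→4 − 2×2→0
Count of 2: 2

2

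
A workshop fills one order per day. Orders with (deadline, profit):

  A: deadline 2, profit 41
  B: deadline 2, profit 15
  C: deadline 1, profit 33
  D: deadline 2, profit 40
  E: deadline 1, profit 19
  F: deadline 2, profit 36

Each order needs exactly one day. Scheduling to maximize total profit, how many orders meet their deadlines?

2

Sort by profit descending; place each in the latest free slot ≤ its deadline.
By profit: A(d2,41), D(d2,40), F(d2,36), C(d1,33), E(d1,19), B(d2,15)
A→slot 2; D→slot 1; F skipped; C skipped; E skipped; B skipped.
2 of 6 scheduled.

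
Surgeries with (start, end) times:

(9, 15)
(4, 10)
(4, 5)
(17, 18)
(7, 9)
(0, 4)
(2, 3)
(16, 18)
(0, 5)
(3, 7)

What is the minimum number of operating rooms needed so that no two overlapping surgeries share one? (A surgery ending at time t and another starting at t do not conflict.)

Events (time:±→running): 0:+→1 0:+→2 2:+→3 3:-→2 3:+→3 4:-→2 4:+→3 4:+→4 … peak 4.

4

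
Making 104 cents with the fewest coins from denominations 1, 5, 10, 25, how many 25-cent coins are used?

Use the largest denomination that fits, subtract, and repeat.
104 = 4×25 + 4×1
Count of 25: 4

4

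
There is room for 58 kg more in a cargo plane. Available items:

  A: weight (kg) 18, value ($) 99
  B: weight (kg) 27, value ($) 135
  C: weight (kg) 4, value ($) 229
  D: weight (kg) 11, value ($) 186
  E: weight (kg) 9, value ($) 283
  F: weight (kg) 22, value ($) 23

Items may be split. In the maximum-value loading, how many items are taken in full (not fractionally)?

Sort by value per unit weight and fill in that order.
Order: C (229/4=57.25) > E (283/9=31.44) > D (186/11=16.91) > A (99/18=5.50) > B (135/27=5.00) > F (23/22=1.05)
Fill: take C (4 @ 229) → take E (9 @ 283) → take D (11 @ 186) → take A (18 @ 99) → take 16/27 of B → 80.00; 58/58 used.
4 item(s) taken whole; one partial (take 16/27 of B).

4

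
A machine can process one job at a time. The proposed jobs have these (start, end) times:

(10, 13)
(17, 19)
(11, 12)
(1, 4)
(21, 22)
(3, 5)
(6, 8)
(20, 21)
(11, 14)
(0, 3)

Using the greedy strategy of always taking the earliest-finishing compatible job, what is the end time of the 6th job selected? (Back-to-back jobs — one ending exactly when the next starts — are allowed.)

21

Sort by end time and greedily take each interval whose start is ≥ the last chosen end.
Sorted by end: (0,3)  (1,4)  (3,5)  (6,8)  (11,12)  (10,13)  (11,14)  (17,19)  (20,21)  (21,22)
take (0,3); take (3,5); take (6,8); take (11,12); take (17,19); take (20,21); take (21,22).
Selected: (0,3) (3,5) (6,8) (11,12) (17,19) (20,21) (21,22)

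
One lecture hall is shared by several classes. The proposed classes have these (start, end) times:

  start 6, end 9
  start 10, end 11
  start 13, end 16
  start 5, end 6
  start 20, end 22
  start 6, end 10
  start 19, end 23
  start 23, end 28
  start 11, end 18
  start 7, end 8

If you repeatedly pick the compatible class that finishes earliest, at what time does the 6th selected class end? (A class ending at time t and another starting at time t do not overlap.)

28

Order by finish time; keep every interval that doesn't clash with the previous kept one.
By end time: (5,6), (7,8), (6,9), (6,10), (10,11), (13,16), (11,18), (20,22), (19,23), (23,28).
Pick (5,6); next start ≥ 6 → (7,8); next start ≥ 8 → (10,11); next start ≥ 11 → (13,16); next start ≥ 16 → (20,22); next start ≥ 22 → (23,28).
Selected: (5,6) (7,8) (10,11) (13,16) (20,22) (23,28)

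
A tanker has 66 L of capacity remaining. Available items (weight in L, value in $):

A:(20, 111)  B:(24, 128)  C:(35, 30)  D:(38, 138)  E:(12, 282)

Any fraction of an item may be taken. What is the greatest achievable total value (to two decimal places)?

557.32

Greedy by value/weight ratio, highest first.
Order: E (282/12=23.50) > A (111/20=5.55) > B (128/24=5.33) > D (138/38=3.63) > C (30/35=0.86)
Fill: take E (12 @ 282) → take A (20 @ 111) → take B (24 @ 128) → take 10/38 of D → 36.32; 66/66 used.
Total value = 557.32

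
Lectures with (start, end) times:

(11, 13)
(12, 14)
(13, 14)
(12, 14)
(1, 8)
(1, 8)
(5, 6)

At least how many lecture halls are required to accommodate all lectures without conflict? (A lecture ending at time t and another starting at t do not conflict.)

starts: [1, 1, 5, 11, 12, 12, 13]
ends:   [6, 8, 8, 13, 14, 14, 14]
s1→1 s1→2 s5→3  — peak 3.

3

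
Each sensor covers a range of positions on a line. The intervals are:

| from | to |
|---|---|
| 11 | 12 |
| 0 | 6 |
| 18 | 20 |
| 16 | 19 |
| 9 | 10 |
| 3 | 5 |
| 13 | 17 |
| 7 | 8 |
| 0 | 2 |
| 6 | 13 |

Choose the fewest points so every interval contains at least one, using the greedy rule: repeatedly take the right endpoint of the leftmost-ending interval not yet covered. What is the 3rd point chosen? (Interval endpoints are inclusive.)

Sorted: [0,2] [3,5] [0,6] [7,8] [9,10] [11,12] [6,13] [13,17] [16,19] [18,20]
{[0,2]} hit by 2; {[3,5],[0,6]} hit by 5; {[7,8]} hit by 8; {[9,10]} hit by 10; {[11,12],[6,13]} hit by 12; {[13,17],[16,19]} hit by 17; {[18,20]} hit by 20.
Points: 2, 5, 8, 10, 12, 17, 20 (7 total).

8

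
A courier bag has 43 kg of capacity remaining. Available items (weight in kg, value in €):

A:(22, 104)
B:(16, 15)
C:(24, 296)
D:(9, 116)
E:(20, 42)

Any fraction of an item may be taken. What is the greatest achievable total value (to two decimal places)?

459.27

Ratios (sorted): D 12.89, C 12.33, A 4.73, E 2.10, B 0.94
take D (9 @ 116); take C (24 @ 296); take 10/22 of A → 47.27. Capacity used 43/43.
Total value = 459.27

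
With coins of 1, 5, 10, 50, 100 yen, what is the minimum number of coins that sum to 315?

Use the largest denomination that fits, subtract, and repeat.
315 = 3×100 + 1×10 + 1×5
Total coins = 3 + 1 + 1 = 5

5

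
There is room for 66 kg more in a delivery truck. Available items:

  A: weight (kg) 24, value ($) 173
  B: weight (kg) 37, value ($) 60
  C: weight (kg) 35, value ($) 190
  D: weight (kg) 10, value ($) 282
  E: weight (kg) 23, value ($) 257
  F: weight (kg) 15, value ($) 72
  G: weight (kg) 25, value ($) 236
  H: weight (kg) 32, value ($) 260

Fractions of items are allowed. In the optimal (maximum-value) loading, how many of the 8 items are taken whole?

3

Sort by value per unit weight and fill in that order.
Ratios (sorted): D 28.20, E 11.17, G 9.44, H 8.12, A 7.21, C 5.43, F 4.80, B 1.62
take D (10 @ 282); take E (23 @ 257); take G (25 @ 236); take 8/32 of H → 65.00. Capacity used 66/66.
3 item(s) taken whole; one partial (take 8/32 of H).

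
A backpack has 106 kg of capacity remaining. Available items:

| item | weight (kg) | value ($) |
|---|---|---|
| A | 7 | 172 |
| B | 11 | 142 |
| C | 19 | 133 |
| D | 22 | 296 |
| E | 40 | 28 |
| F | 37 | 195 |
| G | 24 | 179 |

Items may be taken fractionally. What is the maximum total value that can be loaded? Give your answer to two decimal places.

1043.22

Order: A (172/7=24.57) > D (296/22=13.45) > B (142/11=12.91) > G (179/24=7.46) > C (133/19=7.00) > F (195/37=5.27) > E (28/40=0.70)
Fill: take A (7 @ 172) → take D (22 @ 296) → take B (11 @ 142) → take G (24 @ 179) → take C (19 @ 133) → take 23/37 of F → 121.22; 106/106 used.
Total value = 1043.22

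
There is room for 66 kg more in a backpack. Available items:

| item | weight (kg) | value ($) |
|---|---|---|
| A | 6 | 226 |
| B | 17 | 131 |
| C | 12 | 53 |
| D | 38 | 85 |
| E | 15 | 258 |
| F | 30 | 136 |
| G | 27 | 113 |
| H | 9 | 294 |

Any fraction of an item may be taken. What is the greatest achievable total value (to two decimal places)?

995.13

Greedy by value/weight ratio, highest first.
Order: A (226/6=37.67) > H (294/9=32.67) > E (258/15=17.20) > B (131/17=7.71) > F (136/30=4.53) > C (53/12=4.42) > G (113/27=4.19) > D (85/38=2.24)
Fill: take A (6 @ 226) → take H (9 @ 294) → take E (15 @ 258) → take B (17 @ 131) → take 19/30 of F → 86.13; 66/66 used.
Total value = 995.13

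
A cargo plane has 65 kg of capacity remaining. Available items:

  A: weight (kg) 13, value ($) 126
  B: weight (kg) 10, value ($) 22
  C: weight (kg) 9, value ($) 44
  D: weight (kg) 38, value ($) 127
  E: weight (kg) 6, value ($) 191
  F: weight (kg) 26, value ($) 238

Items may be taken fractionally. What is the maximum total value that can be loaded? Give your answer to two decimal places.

Sort by value per unit weight and fill in that order.
Ratios (sorted): E 31.83, A 9.69, F 9.15, C 4.89, D 3.34, B 2.20
take E (6 @ 191); take A (13 @ 126); take F (26 @ 238); take C (9 @ 44); take 11/38 of D → 36.76. Capacity used 65/65.
Total value = 635.76

635.76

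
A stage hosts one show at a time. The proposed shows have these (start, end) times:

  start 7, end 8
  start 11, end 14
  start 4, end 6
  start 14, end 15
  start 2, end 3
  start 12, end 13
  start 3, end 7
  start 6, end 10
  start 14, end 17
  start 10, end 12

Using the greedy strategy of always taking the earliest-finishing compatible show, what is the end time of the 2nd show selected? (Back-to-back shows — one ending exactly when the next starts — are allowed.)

6

Sorted by end: (2,3)  (4,6)  (3,7)  (7,8)  (6,10)  (10,12)  (12,13)  (11,14)  (14,15)  (14,17)
take (2,3); take (4,6); skip (3,7); take (7,8); take (10,12); take (12,13); skip (11,14); take (14,15).
Selected: (2,3) (4,6) (7,8) (10,12) (12,13) (14,15)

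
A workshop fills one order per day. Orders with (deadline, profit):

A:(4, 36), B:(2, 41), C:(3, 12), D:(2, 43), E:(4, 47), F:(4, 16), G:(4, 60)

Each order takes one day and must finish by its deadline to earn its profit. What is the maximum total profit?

191

Take jobs in profit order; each goes to the latest open slot no later than its deadline.
Profit order: G=60 E=47 D=43 B=41 A=36 F=16 C=12
Assign: G→slot 4, E→slot 3, D→slot 2, B→slot 1, A skipped, F skipped, C skipped.
Slots: [1:B] [2:D] [3:E] [4:G]
Profit = 41 + 43 + 47 + 60 = 191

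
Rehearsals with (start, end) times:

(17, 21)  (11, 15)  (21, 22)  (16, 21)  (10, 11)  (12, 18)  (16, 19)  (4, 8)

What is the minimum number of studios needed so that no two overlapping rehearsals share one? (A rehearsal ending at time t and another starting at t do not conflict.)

4

starts: [4, 10, 11, 12, 16, 16, 17, 21]
ends:   [8, 11, 15, 18, 19, 21, 21, 22]
s4→1 e8→0 s10→1 e11→0 s11→1 s12→2 e15→1 s16→2 s16→3 s17→4  — peak 4.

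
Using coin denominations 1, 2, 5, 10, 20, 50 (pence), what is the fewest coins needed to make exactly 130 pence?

4

130 − 2×50→30 − 1×20→10 − 1×10→0
Total coins = 2 + 1 + 1 = 4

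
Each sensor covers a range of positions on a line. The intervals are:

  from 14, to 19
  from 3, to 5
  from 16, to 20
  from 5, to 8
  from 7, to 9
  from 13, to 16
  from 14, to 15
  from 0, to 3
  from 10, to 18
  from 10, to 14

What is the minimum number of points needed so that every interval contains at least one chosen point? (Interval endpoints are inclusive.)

Sort by right endpoint; whenever an interval is uncovered, place a point at its right end.
By right end: [0,3]  [3,5]  [5,8]  [7,9]  [10,14]  [14,15]  [13,16]  [10,18]  [14,19]  [16,20]
[0,3] uncovered → point at 3; [5,8] uncovered → point at 8; [10,14] uncovered → point at 14; [16,20] uncovered → point at 20.
Points: 3, 8, 14, 20 (4 total).

4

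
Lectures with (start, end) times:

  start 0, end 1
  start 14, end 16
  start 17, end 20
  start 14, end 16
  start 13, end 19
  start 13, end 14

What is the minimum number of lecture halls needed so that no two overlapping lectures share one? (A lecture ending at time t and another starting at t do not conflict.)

3

The answer is the maximum number of intervals overlapping at any instant.
starts: [0, 13, 13, 14, 14, 17]
ends:   [1, 14, 16, 16, 19, 20]
s0→1 e1→0 s13→1 s13→2 e14→1 s14→2 s14→3  — peak 3.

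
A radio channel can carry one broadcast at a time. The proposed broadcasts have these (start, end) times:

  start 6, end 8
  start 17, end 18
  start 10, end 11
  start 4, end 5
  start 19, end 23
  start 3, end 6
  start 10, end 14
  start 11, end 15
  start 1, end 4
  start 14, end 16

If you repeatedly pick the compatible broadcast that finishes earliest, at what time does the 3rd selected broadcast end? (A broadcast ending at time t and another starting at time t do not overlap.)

8

By end time: (1,4), (4,5), (3,6), (6,8), (10,11), (10,14), (11,15), (14,16), (17,18), (19,23).
Pick (1,4); next start ≥ 4 → (4,5); next start ≥ 5 → (6,8); next start ≥ 8 → (10,11); next start ≥ 11 → (11,15); next start ≥ 15 → (17,18); next start ≥ 18 → (19,23).
Selected: (1,4) (4,5) (6,8) (10,11) (11,15) (17,18) (19,23)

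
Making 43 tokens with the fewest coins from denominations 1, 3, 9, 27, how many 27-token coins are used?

43 − 1×27→16 − 1×9→7 − 2×3→1 − 1×1→0
Count of 27: 1

1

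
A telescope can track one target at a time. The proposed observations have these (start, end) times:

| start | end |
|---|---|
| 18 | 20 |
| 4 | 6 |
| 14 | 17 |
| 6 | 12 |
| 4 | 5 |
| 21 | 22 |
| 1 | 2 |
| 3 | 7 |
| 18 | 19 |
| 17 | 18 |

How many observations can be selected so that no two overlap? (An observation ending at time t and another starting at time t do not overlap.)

7

Greedy by earliest finish: after sorting by end time, pick each interval compatible with the last pick.
Sorted by end: (1,2)  (4,5)  (4,6)  (3,7)  (6,12)  (14,17)  (17,18)  (18,19)  (18,20)  (21,22)
take (1,2); take (4,5); take (6,12); take (14,17); take (17,18); take (18,19); take (21,22).
Selected 7 observations.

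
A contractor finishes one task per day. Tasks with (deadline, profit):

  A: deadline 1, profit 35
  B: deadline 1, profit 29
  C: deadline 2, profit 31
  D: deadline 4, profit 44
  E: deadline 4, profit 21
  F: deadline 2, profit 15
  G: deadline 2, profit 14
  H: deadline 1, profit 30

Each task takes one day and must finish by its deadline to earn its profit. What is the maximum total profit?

Take jobs in profit order; each goes to the latest open slot no later than its deadline.
By profit: D(d4,44), A(d1,35), C(d2,31), H(d1,30), B(d1,29), E(d4,21), F(d2,15), G(d2,14)
D→slot 4; A→slot 1; C→slot 2; H skipped; B skipped; E→slot 3; F skipped; G skipped.
Profit = 35 + 31 + 21 + 44 = 131

131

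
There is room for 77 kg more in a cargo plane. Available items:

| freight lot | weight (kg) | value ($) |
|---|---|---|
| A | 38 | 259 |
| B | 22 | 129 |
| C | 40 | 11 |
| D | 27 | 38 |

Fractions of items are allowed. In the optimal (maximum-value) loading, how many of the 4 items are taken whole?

2

Ratios (sorted): A 6.82, B 5.86, D 1.41, C 0.28
take A (38 @ 259); take B (22 @ 129); take 17/27 of D → 23.93. Capacity used 77/77.
2 item(s) taken whole; one partial (take 17/27 of D).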